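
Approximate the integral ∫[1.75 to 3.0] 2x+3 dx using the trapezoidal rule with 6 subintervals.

f(x) = 2x+3
a = 1.75, b = 3.0, n = 6
h = (b - a)/n = 0.208333

Trapezoidal rule: (h/2)[f(x₀) + 2f(x₁) + 2f(x₂) + ... + f(xₙ)]

x_0 = 1.7500, f(x_0) = 6.500000, coefficient = 1
x_1 = 1.9583, f(x_1) = 6.916667, coefficient = 2
x_2 = 2.1667, f(x_2) = 7.333333, coefficient = 2
x_3 = 2.3750, f(x_3) = 7.750000, coefficient = 2
x_4 = 2.5833, f(x_4) = 8.166667, coefficient = 2
x_5 = 2.7917, f(x_5) = 8.583333, coefficient = 2
x_6 = 3.0000, f(x_6) = 9.000000, coefficient = 1

I ≈ (0.208333/2) × 93.000000 = 9.687500
Exact value: 9.687500
Error: 0.000000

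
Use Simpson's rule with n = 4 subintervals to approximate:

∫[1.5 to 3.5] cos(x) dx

f(x) = cos(x)
a = 1.5, b = 3.5, n = 4
h = (b - a)/n = 0.500000

Simpson's rule: (h/3)[f(x₀) + 4f(x₁) + 2f(x₂) + ... + f(xₙ)]

x_0 = 1.5000, f(x_0) = 0.070737, coefficient = 1
x_1 = 2.0000, f(x_1) = -0.416147, coefficient = 4
x_2 = 2.5000, f(x_2) = -0.801144, coefficient = 2
x_3 = 3.0000, f(x_3) = -0.989992, coefficient = 4
x_4 = 3.5000, f(x_4) = -0.936457, coefficient = 1

I ≈ (0.500000/3) × -8.092564 = -1.348761
Exact value: -1.348278
Error: 0.000482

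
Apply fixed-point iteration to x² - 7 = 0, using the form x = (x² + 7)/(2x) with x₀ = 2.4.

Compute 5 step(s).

Equation: x² - 7 = 0
Fixed-point form: x = (x² + 7)/(2x)
x₀ = 2.4

x_1 = g(2.400000) = 2.658333
x_2 = g(2.658333) = 2.645781
x_3 = g(2.645781) = 2.645751
x_4 = g(2.645751) = 2.645751
x_5 = g(2.645751) = 2.645751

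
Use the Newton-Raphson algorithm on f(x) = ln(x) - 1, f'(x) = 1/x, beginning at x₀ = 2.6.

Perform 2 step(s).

f(x) = ln(x) - 1
f'(x) = 1/x
x₀ = 2.6

Newton-Raphson formula: x_{n+1} = x_n - f(x_n)/f'(x_n)

Iteration 1:
  f(2.600000) = -0.044489
  f'(2.600000) = 0.384615
  x_1 = 2.600000 - (-0.044489)/0.384615 = 2.715670
Iteration 2:
  f(2.715670) = -0.000961
  f'(2.715670) = 0.368233
  x_2 = 2.715670 - (-0.000961)/0.368233 = 2.718281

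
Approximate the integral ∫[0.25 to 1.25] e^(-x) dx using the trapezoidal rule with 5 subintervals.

f(x) = e^(-x)
a = 0.25, b = 1.25, n = 5
h = (b - a)/n = 0.200000

Trapezoidal rule: (h/2)[f(x₀) + 2f(x₁) + 2f(x₂) + ... + f(xₙ)]

x_0 = 0.2500, f(x_0) = 0.778801, coefficient = 1
x_1 = 0.4500, f(x_1) = 0.637628, coefficient = 2
x_2 = 0.6500, f(x_2) = 0.522046, coefficient = 2
x_3 = 0.8500, f(x_3) = 0.427415, coefficient = 2
x_4 = 1.0500, f(x_4) = 0.349938, coefficient = 2
x_5 = 1.2500, f(x_5) = 0.286505, coefficient = 1

I ≈ (0.200000/2) × 4.939359 = 0.493936
Exact value: 0.492296
Error: 0.001640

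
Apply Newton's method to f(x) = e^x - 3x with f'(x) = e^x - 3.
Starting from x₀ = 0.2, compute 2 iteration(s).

f(x) = e^x - 3x
f'(x) = e^x - 3
x₀ = 0.2

Newton-Raphson formula: x_{n+1} = x_n - f(x_n)/f'(x_n)

Iteration 1:
  f(0.200000) = 0.621403
  f'(0.200000) = -1.778597
  x_1 = 0.200000 - 0.621403/(-1.778597) = 0.549378
Iteration 2:
  f(0.549378) = 0.084041
  f'(0.549378) = -1.267825
  x_2 = 0.549378 - 0.084041/(-1.267825) = 0.615666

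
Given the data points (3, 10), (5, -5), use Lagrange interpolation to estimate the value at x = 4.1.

Lagrange interpolation formula:
P(x) = Σ yᵢ × Lᵢ(x)
where Lᵢ(x) = Π_{j≠i} (x - xⱼ)/(xᵢ - xⱼ)

L_0(4.1) = (4.1 - 5)/(3 - 5) = 0.450000
L_1(4.1) = (4.1 - 3)/(5 - 3) = 0.550000

P(4.1) = 10×L_0(4.1) + (-5)×L_1(4.1)
P(4.1) = 1.750000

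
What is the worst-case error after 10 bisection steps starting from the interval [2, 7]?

Bisection error bound: |error| ≤ (b-a)/2^n
|error| ≤ (7 - 2)/2^10 = 5/2^10
|error| ≤ 0.0048828125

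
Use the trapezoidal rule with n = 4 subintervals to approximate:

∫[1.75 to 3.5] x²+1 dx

f(x) = x²+1
a = 1.75, b = 3.5, n = 4
h = (b - a)/n = 0.437500

Trapezoidal rule: (h/2)[f(x₀) + 2f(x₁) + 2f(x₂) + ... + f(xₙ)]

x_0 = 1.7500, f(x_0) = 4.062500, coefficient = 1
x_1 = 2.1875, f(x_1) = 5.785156, coefficient = 2
x_2 = 2.6250, f(x_2) = 7.890625, coefficient = 2
x_3 = 3.0625, f(x_3) = 10.378906, coefficient = 2
x_4 = 3.5000, f(x_4) = 13.250000, coefficient = 1

I ≈ (0.437500/2) × 65.421875 = 14.311035
Exact value: 14.255208
Error: 0.055827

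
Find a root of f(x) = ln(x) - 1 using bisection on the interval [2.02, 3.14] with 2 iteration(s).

f(x) = ln(x) - 1
Initial interval: [2.02, 3.14]

Iteration 1:
  c_1 = (2.020000 + 3.140000)/2 = 2.580000
  f(c_1) = f(2.580000) = -0.052211
  f(a) × f(c) ≥ 0, new interval: [2.580000, 3.140000]
Iteration 2:
  c_2 = (2.580000 + 3.140000)/2 = 2.860000
  f(c_2) = f(2.860000) = 0.050822
  f(a) × f(c) < 0, new interval: [2.580000, 2.860000]

After 2 iteration(s), the approximation is c_2 = 2.860000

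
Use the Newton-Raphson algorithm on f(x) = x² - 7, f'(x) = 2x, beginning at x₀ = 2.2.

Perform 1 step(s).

f(x) = x² - 7
f'(x) = 2x
x₀ = 2.2

Newton-Raphson formula: x_{n+1} = x_n - f(x_n)/f'(x_n)

Iteration 1:
  f(2.200000) = -2.160000
  f'(2.200000) = 4.400000
  x_1 = 2.200000 - (-2.160000)/4.400000 = 2.690909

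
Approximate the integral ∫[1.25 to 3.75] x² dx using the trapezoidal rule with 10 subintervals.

f(x) = x²
a = 1.25, b = 3.75, n = 10
h = (b - a)/n = 0.250000

Trapezoidal rule: (h/2)[f(x₀) + 2f(x₁) + 2f(x₂) + ... + f(xₙ)]

x_0 = 1.2500, f(x_0) = 1.562500, coefficient = 1
x_1 = 1.5000, f(x_1) = 2.250000, coefficient = 2
x_2 = 1.7500, f(x_2) = 3.062500, coefficient = 2
x_3 = 2.0000, f(x_3) = 4.000000, coefficient = 2
x_4 = 2.2500, f(x_4) = 5.062500, coefficient = 2
x_5 = 2.5000, f(x_5) = 6.250000, coefficient = 2
x_6 = 2.7500, f(x_6) = 7.562500, coefficient = 2
x_7 = 3.0000, f(x_7) = 9.000000, coefficient = 2
x_8 = 3.2500, f(x_8) = 10.562500, coefficient = 2
x_9 = 3.5000, f(x_9) = 12.250000, coefficient = 2
x_10 = 3.7500, f(x_10) = 14.062500, coefficient = 1

I ≈ (0.250000/2) × 135.625000 = 16.953125
Exact value: 16.927083
Error: 0.026042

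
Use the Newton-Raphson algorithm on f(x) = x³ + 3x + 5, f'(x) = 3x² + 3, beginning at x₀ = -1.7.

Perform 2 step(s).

f(x) = x³ + 3x + 5
f'(x) = 3x² + 3
x₀ = -1.7

Newton-Raphson formula: x_{n+1} = x_n - f(x_n)/f'(x_n)

Iteration 1:
  f(-1.700000) = -5.013000
  f'(-1.700000) = 11.670000
  x_1 = -1.700000 - (-5.013000)/11.670000 = -1.270437
Iteration 2:
  f(-1.270437) = -0.861809
  f'(-1.270437) = 7.842031
  x_2 = -1.270437 - (-0.861809)/7.842031 = -1.160541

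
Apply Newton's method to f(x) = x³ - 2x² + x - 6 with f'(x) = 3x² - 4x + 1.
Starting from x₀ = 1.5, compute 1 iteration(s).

f(x) = x³ - 2x² + x - 6
f'(x) = 3x² - 4x + 1
x₀ = 1.5

Newton-Raphson formula: x_{n+1} = x_n - f(x_n)/f'(x_n)

Iteration 1:
  f(1.500000) = -5.625000
  f'(1.500000) = 1.750000
  x_1 = 1.500000 - (-5.625000)/1.750000 = 4.714286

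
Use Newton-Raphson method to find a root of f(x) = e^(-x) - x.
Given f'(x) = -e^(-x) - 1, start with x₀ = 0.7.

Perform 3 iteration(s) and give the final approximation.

f(x) = e^(-x) - x
f'(x) = -e^(-x) - 1
x₀ = 0.7

Newton-Raphson formula: x_{n+1} = x_n - f(x_n)/f'(x_n)

Iteration 1:
  f(0.700000) = -0.203415
  f'(0.700000) = -1.496585
  x_1 = 0.700000 - (-0.203415)/(-1.496585) = 0.564081
Iteration 2:
  f(0.564081) = 0.004802
  f'(0.564081) = -1.568883
  x_2 = 0.564081 - 0.004802/(-1.568883) = 0.567142
Iteration 3:
  f(0.567142) = 0.000003
  f'(0.567142) = -1.567144
  x_3 = 0.567142 - 0.000003/(-1.567144) = 0.567143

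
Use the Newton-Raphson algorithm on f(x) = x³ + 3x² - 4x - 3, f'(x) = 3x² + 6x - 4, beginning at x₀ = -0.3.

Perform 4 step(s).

f(x) = x³ + 3x² - 4x - 3
f'(x) = 3x² + 6x - 4
x₀ = -0.3

Newton-Raphson formula: x_{n+1} = x_n - f(x_n)/f'(x_n)

Iteration 1:
  f(-0.300000) = -1.557000
  f'(-0.300000) = -5.530000
  x_1 = -0.300000 - (-1.557000)/(-5.530000) = -0.581555
Iteration 2:
  f(-0.581555) = 0.144154
  f'(-0.581555) = -6.474712
  x_2 = -0.581555 - 0.144154/(-6.474712) = -0.559291
Iteration 3:
  f(-0.559291) = 0.000633
  f'(-0.559291) = -6.417327
  x_3 = -0.559291 - 0.000633/(-6.417327) = -0.559192
Iteration 4:
  f(-0.559192) = 0.000000
  f'(-0.559192) = -6.417066
  x_4 = -0.559192 - 0.000000/(-6.417066) = -0.559192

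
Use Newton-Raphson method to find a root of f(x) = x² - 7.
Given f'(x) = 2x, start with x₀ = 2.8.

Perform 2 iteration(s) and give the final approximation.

f(x) = x² - 7
f'(x) = 2x
x₀ = 2.8

Newton-Raphson formula: x_{n+1} = x_n - f(x_n)/f'(x_n)

Iteration 1:
  f(2.800000) = 0.840000
  f'(2.800000) = 5.600000
  x_1 = 2.800000 - 0.840000/5.600000 = 2.650000
Iteration 2:
  f(2.650000) = 0.022500
  f'(2.650000) = 5.300000
  x_2 = 2.650000 - 0.022500/5.300000 = 2.645755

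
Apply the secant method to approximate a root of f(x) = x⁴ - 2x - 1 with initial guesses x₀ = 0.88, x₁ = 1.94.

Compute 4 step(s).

f(x) = x⁴ - 2x - 1
x₀ = 0.88, x₁ = 1.94

Secant formula: x_{n+1} = x_n - f(x_n)(x_n - x_{n-1})/(f(x_n) - f(x_{n-1}))

Iteration 1:
  f(0.880000) = -2.160305
  f(1.940000) = 9.284685
  x_2 = 1.940000 - 9.284685×(1.940000 - 0.880000)/(9.284685 - (-2.160305))
       = 1.080081
Iteration 2:
  f(1.940000) = 9.284685
  f(1.080081) = -1.799265
  x_3 = 1.080081 - (-1.799265)×(1.080081 - 1.940000)/(-1.799265 - 9.284685)
       = 1.219672
Iteration 3:
  f(1.080081) = -1.799265
  f(1.219672) = -1.226390
  x_4 = 1.219672 - (-1.226390)×(1.219672 - 1.080081)/(-1.226390 - (-1.799265))
       = 1.518504
Iteration 4:
  f(1.219672) = -1.226390
  f(1.518504) = 1.279958
  x_5 = 1.518504 - 1.279958×(1.518504 - 1.219672)/(1.279958 - (-1.226390))
       = 1.365895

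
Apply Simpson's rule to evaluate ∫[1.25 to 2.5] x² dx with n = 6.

f(x) = x²
a = 1.25, b = 2.5, n = 6
h = (b - a)/n = 0.208333

Simpson's rule: (h/3)[f(x₀) + 4f(x₁) + 2f(x₂) + ... + f(xₙ)]

x_0 = 1.2500, f(x_0) = 1.562500, coefficient = 1
x_1 = 1.4583, f(x_1) = 2.126736, coefficient = 4
x_2 = 1.6667, f(x_2) = 2.777778, coefficient = 2
x_3 = 1.8750, f(x_3) = 3.515625, coefficient = 4
x_4 = 2.0833, f(x_4) = 4.340278, coefficient = 2
x_5 = 2.2917, f(x_5) = 5.251736, coefficient = 4
x_6 = 2.5000, f(x_6) = 6.250000, coefficient = 1

I ≈ (0.208333/3) × 65.625000 = 4.557292
Exact value: 4.557292
Error: 0.000000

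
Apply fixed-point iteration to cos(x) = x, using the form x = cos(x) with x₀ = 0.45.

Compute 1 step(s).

Equation: cos(x) = x
Fixed-point form: x = cos(x)
x₀ = 0.45

x_1 = g(0.450000) = 0.900447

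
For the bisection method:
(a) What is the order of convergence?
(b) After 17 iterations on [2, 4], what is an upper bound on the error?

(a) Bisection has linear (order 1) convergence; the error is halved each step.

(b) Error bound = (b-a)/2^n = (4 - 2)/2^{17}
    = 2/2^{17}

(a) 1 (linear); (b) error ≤ 1.53e-05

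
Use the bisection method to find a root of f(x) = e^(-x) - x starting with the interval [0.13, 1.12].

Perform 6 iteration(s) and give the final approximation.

f(x) = e^(-x) - x
Initial interval: [0.13, 1.12]

Iteration 1:
  c_1 = (0.130000 + 1.120000)/2 = 0.625000
  f(c_1) = f(0.625000) = -0.089739
  f(a) × f(c) < 0, new interval: [0.130000, 0.625000]
Iteration 2:
  c_2 = (0.130000 + 0.625000)/2 = 0.377500
  f(c_2) = f(0.377500) = 0.308073
  f(a) × f(c) ≥ 0, new interval: [0.377500, 0.625000]
Iteration 3:
  c_3 = (0.377500 + 0.625000)/2 = 0.501250
  f(c_3) = f(0.501250) = 0.104523
  f(a) × f(c) ≥ 0, new interval: [0.501250, 0.625000]
Iteration 4:
  c_4 = (0.501250 + 0.625000)/2 = 0.563125
  f(c_4) = f(0.563125) = 0.006302
  f(a) × f(c) ≥ 0, new interval: [0.563125, 0.625000]
Iteration 5:
  c_5 = (0.563125 + 0.625000)/2 = 0.594062
  f(c_5) = f(0.594062) = -0.041983
  f(a) × f(c) < 0, new interval: [0.563125, 0.594062]
Iteration 6:
  c_6 = (0.563125 + 0.594062)/2 = 0.578594
  f(c_6) = f(0.578594) = -0.017907
  f(a) × f(c) < 0, new interval: [0.563125, 0.578594]

After 6 iteration(s), the approximation is c_6 = 0.578594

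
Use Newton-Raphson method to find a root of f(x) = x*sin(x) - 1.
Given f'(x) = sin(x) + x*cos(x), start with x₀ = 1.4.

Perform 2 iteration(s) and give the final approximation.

f(x) = x*sin(x) - 1
f'(x) = sin(x) + x*cos(x)
x₀ = 1.4

Newton-Raphson formula: x_{n+1} = x_n - f(x_n)/f'(x_n)

Iteration 1:
  f(1.400000) = 0.379630
  f'(1.400000) = 1.223404
  x_1 = 1.400000 - 0.379630/1.223404 = 1.089694
Iteration 2:
  f(1.089694) = -0.034002
  f'(1.089694) = 1.390749
  x_2 = 1.089694 - (-0.034002)/1.390749 = 1.114143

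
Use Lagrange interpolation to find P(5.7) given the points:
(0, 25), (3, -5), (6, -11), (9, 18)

Lagrange interpolation formula:
P(x) = Σ yᵢ × Lᵢ(x)
where Lᵢ(x) = Π_{j≠i} (x - xⱼ)/(xᵢ - xⱼ)

L_0(5.7) = (5.7 - 3)/(0 - 3) × (5.7 - 6)/(0 - 6) × (5.7 - 9)/(0 - 9) = -0.016500
L_1(5.7) = (5.7 - 0)/(3 - 0) × (5.7 - 6)/(3 - 6) × (5.7 - 9)/(3 - 9) = 0.104500
L_2(5.7) = (5.7 - 0)/(6 - 0) × (5.7 - 3)/(6 - 3) × (5.7 - 9)/(6 - 9) = 0.940500
L_3(5.7) = (5.7 - 0)/(9 - 0) × (5.7 - 3)/(9 - 3) × (5.7 - 6)/(9 - 6) = -0.028500

P(5.7) = 25×L_0(5.7) + (-5)×L_1(5.7) + (-11)×L_2(5.7) + 18×L_3(5.7)
P(5.7) = -11.793500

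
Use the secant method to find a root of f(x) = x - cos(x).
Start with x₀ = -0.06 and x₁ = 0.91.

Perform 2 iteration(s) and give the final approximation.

f(x) = x - cos(x)
x₀ = -0.06, x₁ = 0.91

Secant formula: x_{n+1} = x_n - f(x_n)(x_n - x_{n-1})/(f(x_n) - f(x_{n-1}))

Iteration 1:
  f(-0.060000) = -1.058201
  f(0.910000) = 0.296254
  x_2 = 0.910000 - 0.296254×(0.910000 - (-0.060000))/(0.296254 - (-1.058201))
       = 0.697836
Iteration 2:
  f(0.910000) = 0.296254
  f(0.697836) = -0.068399
  x_3 = 0.697836 - (-0.068399)×(0.697836 - 0.910000)/(-0.068399 - 0.296254)
       = 0.737632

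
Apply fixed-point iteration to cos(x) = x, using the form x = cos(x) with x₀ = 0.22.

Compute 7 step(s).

Equation: cos(x) = x
Fixed-point form: x = cos(x)
x₀ = 0.22

x_1 = g(0.220000) = 0.975897
x_2 = g(0.975897) = 0.560425
x_3 = g(0.560425) = 0.847029
x_4 = g(0.847029) = 0.662212
x_5 = g(0.662212) = 0.788634
x_6 = g(0.788634) = 0.704815
x_7 = g(0.704815) = 0.761731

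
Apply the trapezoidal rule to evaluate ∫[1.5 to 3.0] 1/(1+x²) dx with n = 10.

f(x) = 1/(1+x²)
a = 1.5, b = 3.0, n = 10
h = (b - a)/n = 0.150000

Trapezoidal rule: (h/2)[f(x₀) + 2f(x₁) + 2f(x₂) + ... + f(xₙ)]

x_0 = 1.5000, f(x_0) = 0.307692, coefficient = 1
x_1 = 1.6500, f(x_1) = 0.268637, coefficient = 2
x_2 = 1.8000, f(x_2) = 0.235849, coefficient = 2
x_3 = 1.9500, f(x_3) = 0.208225, coefficient = 2
x_4 = 2.1000, f(x_4) = 0.184843, coefficient = 2
x_5 = 2.2500, f(x_5) = 0.164948, coefficient = 2
x_6 = 2.4000, f(x_6) = 0.147929, coefficient = 2
x_7 = 2.5500, f(x_7) = 0.133289, coefficient = 2
x_8 = 2.7000, f(x_8) = 0.120627, coefficient = 2
x_9 = 2.8500, f(x_9) = 0.109619, coefficient = 2
x_10 = 3.0000, f(x_10) = 0.100000, coefficient = 1

I ≈ (0.150000/2) × 3.555625 = 0.266672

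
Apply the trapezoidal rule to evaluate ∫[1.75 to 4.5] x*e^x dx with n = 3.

f(x) = x*e^x
a = 1.75, b = 4.5, n = 3
h = (b - a)/n = 0.916667

Trapezoidal rule: (h/2)[f(x₀) + 2f(x₁) + 2f(x₂) + ... + f(xₙ)]

x_0 = 1.7500, f(x_0) = 10.070555, coefficient = 1
x_1 = 2.6667, f(x_1) = 38.378443, coefficient = 2
x_2 = 3.5833, f(x_2) = 128.976059, coefficient = 2
x_3 = 4.5000, f(x_3) = 405.077091, coefficient = 1

I ≈ (0.916667/2) × 749.856650 = 343.684298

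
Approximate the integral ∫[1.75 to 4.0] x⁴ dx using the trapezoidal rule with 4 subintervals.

f(x) = x⁴
a = 1.75, b = 4.0, n = 4
h = (b - a)/n = 0.562500

Trapezoidal rule: (h/2)[f(x₀) + 2f(x₁) + 2f(x₂) + ... + f(xₙ)]

x_0 = 1.7500, f(x_0) = 9.378906, coefficient = 1
x_1 = 2.3125, f(x_1) = 28.597427, coefficient = 2
x_2 = 2.8750, f(x_2) = 68.320557, coefficient = 2
x_3 = 3.4375, f(x_3) = 139.627457, coefficient = 2
x_4 = 4.0000, f(x_4) = 256.000000, coefficient = 1

I ≈ (0.562500/2) × 738.469788 = 207.694628
Exact value: 201.517383
Error: 6.177245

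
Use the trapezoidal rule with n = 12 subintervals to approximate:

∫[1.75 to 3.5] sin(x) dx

f(x) = sin(x)
a = 1.75, b = 3.5, n = 12
h = (b - a)/n = 0.145833

Trapezoidal rule: (h/2)[f(x₀) + 2f(x₁) + 2f(x₂) + ... + f(xₙ)]

x_0 = 1.7500, f(x_0) = 0.983986, coefficient = 1
x_1 = 1.8958, f(x_1) = 0.947639, coefficient = 2
x_2 = 2.0417, f(x_2) = 0.891174, coefficient = 2
x_3 = 2.1875, f(x_3) = 0.815789, coefficient = 2
x_4 = 2.3333, f(x_4) = 0.723086, coefficient = 2
x_5 = 2.4792, f(x_5) = 0.615032, coefficient = 2
x_6 = 2.6250, f(x_6) = 0.493920, coefficient = 2
x_7 = 2.7708, f(x_7) = 0.362323, coefficient = 2
x_8 = 2.9167, f(x_8) = 0.223034, coefficient = 2
x_9 = 3.0625, f(x_9) = 0.079010, coefficient = 2
x_10 = 3.2083, f(x_10) = -0.066691, coefficient = 2
x_11 = 3.3542, f(x_11) = -0.210977, coefficient = 2
x_12 = 3.5000, f(x_12) = -0.350783, coefficient = 1

I ≈ (0.145833/2) × 10.379882 = 0.756866
Exact value: 0.758211
Error: 0.001344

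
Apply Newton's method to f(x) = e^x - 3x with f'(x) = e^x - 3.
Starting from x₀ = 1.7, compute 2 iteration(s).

f(x) = e^x - 3x
f'(x) = e^x - 3
x₀ = 1.7

Newton-Raphson formula: x_{n+1} = x_n - f(x_n)/f'(x_n)

Iteration 1:
  f(1.700000) = 0.373947
  f'(1.700000) = 2.473947
  x_1 = 1.700000 - 0.373947/2.473947 = 1.548846
Iteration 2:
  f(1.548846) = 0.059498
  f'(1.548846) = 1.706036
  x_2 = 1.548846 - 0.059498/1.706036 = 1.513971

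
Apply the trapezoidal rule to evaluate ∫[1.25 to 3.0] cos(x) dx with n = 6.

f(x) = cos(x)
a = 1.25, b = 3.0, n = 6
h = (b - a)/n = 0.291667

Trapezoidal rule: (h/2)[f(x₀) + 2f(x₁) + 2f(x₂) + ... + f(xₙ)]

x_0 = 1.2500, f(x_0) = 0.315322, coefficient = 1
x_1 = 1.5417, f(x_1) = 0.029126, coefficient = 2
x_2 = 1.8333, f(x_2) = -0.259531, coefficient = 2
x_3 = 2.1250, f(x_3) = -0.526266, coefficient = 2
x_4 = 2.4167, f(x_4) = -0.748549, coefficient = 2
x_5 = 2.7083, f(x_5) = -0.907602, coefficient = 2
x_6 = 3.0000, f(x_6) = -0.989992, coefficient = 1

I ≈ (0.291667/2) × -5.500316 = -0.802129
Exact value: -0.807865
Error: 0.005735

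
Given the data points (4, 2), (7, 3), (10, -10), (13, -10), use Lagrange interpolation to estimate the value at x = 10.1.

Lagrange interpolation formula:
P(x) = Σ yᵢ × Lᵢ(x)
where Lᵢ(x) = Π_{j≠i} (x - xⱼ)/(xᵢ - xⱼ)

L_0(10.1) = (10.1 - 7)/(4 - 7) × (10.1 - 10)/(4 - 10) × (10.1 - 13)/(4 - 13) = 0.005549
L_1(10.1) = (10.1 - 4)/(7 - 4) × (10.1 - 10)/(7 - 10) × (10.1 - 13)/(7 - 13) = -0.032759
L_2(10.1) = (10.1 - 4)/(10 - 4) × (10.1 - 7)/(10 - 7) × (10.1 - 13)/(10 - 13) = 1.015537
L_3(10.1) = (10.1 - 4)/(13 - 4) × (10.1 - 7)/(13 - 7) × (10.1 - 10)/(13 - 10) = 0.011673

P(10.1) = 2×L_0(10.1) + 3×L_1(10.1) + (-10)×L_2(10.1) + (-10)×L_3(10.1)
P(10.1) = -10.359278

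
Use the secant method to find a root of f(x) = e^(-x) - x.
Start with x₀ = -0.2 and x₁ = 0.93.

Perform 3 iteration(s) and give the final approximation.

f(x) = e^(-x) - x
x₀ = -0.2, x₁ = 0.93

Secant formula: x_{n+1} = x_n - f(x_n)(x_n - x_{n-1})/(f(x_n) - f(x_{n-1}))

Iteration 1:
  f(-0.200000) = 1.421403
  f(0.930000) = -0.535446
  x_2 = 0.930000 - (-0.535446)×(0.930000 - (-0.200000))/(-0.535446 - 1.421403)
       = 0.620802
Iteration 2:
  f(0.930000) = -0.535446
  f(0.620802) = -0.083288
  x_3 = 0.620802 - (-0.083288)×(0.620802 - 0.930000)/(-0.083288 - (-0.535446))
       = 0.563847
Iteration 3:
  f(0.620802) = -0.083288
  f(0.563847) = 0.005169
  x_4 = 0.563847 - 0.005169×(0.563847 - 0.620802)/(0.005169 - (-0.083288))
       = 0.567175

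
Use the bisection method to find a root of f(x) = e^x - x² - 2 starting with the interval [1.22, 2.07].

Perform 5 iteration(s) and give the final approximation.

f(x) = e^x - x² - 2
Initial interval: [1.22, 2.07]

Iteration 1:
  c_1 = (1.220000 + 2.070000)/2 = 1.645000
  f(c_1) = f(1.645000) = 0.474985
  f(a) × f(c) < 0, new interval: [1.220000, 1.645000]
Iteration 2:
  c_2 = (1.220000 + 1.645000)/2 = 1.432500
  f(c_2) = f(1.432500) = 0.137103
  f(a) × f(c) < 0, new interval: [1.220000, 1.432500]
Iteration 3:
  c_3 = (1.220000 + 1.432500)/2 = 1.326250
  f(c_3) = f(1.326250) = 0.007952
  f(a) × f(c) < 0, new interval: [1.220000, 1.326250]
Iteration 4:
  c_4 = (1.220000 + 1.326250)/2 = 1.273125
  f(c_4) = f(1.273125) = -0.048850
  f(a) × f(c) ≥ 0, new interval: [1.273125, 1.326250]
Iteration 5:
  c_5 = (1.273125 + 1.326250)/2 = 1.299687
  f(c_5) = f(1.299687) = -0.021037
  f(a) × f(c) ≥ 0, new interval: [1.299687, 1.326250]

After 5 iteration(s), the approximation is c_5 = 1.299687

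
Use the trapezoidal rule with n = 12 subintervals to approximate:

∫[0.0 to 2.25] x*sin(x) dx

f(x) = x*sin(x)
a = 0.0, b = 2.25, n = 12
h = (b - a)/n = 0.187500

Trapezoidal rule: (h/2)[f(x₀) + 2f(x₁) + 2f(x₂) + ... + f(xₙ)]

x_0 = 0.0000, f(x_0) = 0.000000, coefficient = 1
x_1 = 0.1875, f(x_1) = 0.034951, coefficient = 2
x_2 = 0.3750, f(x_2) = 0.137352, coefficient = 2
x_3 = 0.5625, f(x_3) = 0.299983, coefficient = 2
x_4 = 0.7500, f(x_4) = 0.511229, coefficient = 2
x_5 = 0.9375, f(x_5) = 0.755701, coefficient = 2
x_6 = 1.1250, f(x_6) = 1.015051, coefficient = 2
x_7 = 1.3125, f(x_7) = 1.268960, coefficient = 2
x_8 = 1.5000, f(x_8) = 1.496242, coefficient = 2
x_9 = 1.6875, f(x_9) = 1.676021, coefficient = 2
x_10 = 1.8750, f(x_10) = 1.788911, coefficient = 2
x_11 = 2.0625, f(x_11) = 1.818155, coefficient = 2
x_12 = 2.2500, f(x_12) = 1.750665, coefficient = 1

I ≈ (0.187500/2) × 23.355778 = 2.189604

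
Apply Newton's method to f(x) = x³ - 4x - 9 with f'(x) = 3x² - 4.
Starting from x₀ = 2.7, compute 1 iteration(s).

f(x) = x³ - 4x - 9
f'(x) = 3x² - 4
x₀ = 2.7

Newton-Raphson formula: x_{n+1} = x_n - f(x_n)/f'(x_n)

Iteration 1:
  f(2.700000) = -0.117000
  f'(2.700000) = 17.870000
  x_1 = 2.700000 - (-0.117000)/17.870000 = 2.706547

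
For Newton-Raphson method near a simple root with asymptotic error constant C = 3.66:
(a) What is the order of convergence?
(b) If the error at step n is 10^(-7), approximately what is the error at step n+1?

(a) Newton-Raphson has quadratic (order 2) convergence near simple roots.
    This means |e_{n+1}| ≈ C|e_n|².

(b) With |e_n| = 10^(-7) and C = 3.66:
    |e_{n+1}| ≈ 3.66 × (10^(-7))² = 3.66 × 10^(-14)

(a) 2 (quadratic); (b) |e_{n+1}| ≈ 3.660e-14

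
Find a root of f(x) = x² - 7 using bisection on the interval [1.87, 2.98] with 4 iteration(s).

f(x) = x² - 7
Initial interval: [1.87, 2.98]

Iteration 1:
  c_1 = (1.870000 + 2.980000)/2 = 2.425000
  f(c_1) = f(2.425000) = -1.119375
  f(a) × f(c) ≥ 0, new interval: [2.425000, 2.980000]
Iteration 2:
  c_2 = (2.425000 + 2.980000)/2 = 2.702500
  f(c_2) = f(2.702500) = 0.303506
  f(a) × f(c) < 0, new interval: [2.425000, 2.702500]
Iteration 3:
  c_3 = (2.425000 + 2.702500)/2 = 2.563750
  f(c_3) = f(2.563750) = -0.427186
  f(a) × f(c) ≥ 0, new interval: [2.563750, 2.702500]
Iteration 4:
  c_4 = (2.563750 + 2.702500)/2 = 2.633125
  f(c_4) = f(2.633125) = -0.066653
  f(a) × f(c) ≥ 0, new interval: [2.633125, 2.702500]

After 4 iteration(s), the approximation is c_4 = 2.633125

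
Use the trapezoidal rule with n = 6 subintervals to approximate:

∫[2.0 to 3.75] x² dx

f(x) = x²
a = 2.0, b = 3.75, n = 6
h = (b - a)/n = 0.291667

Trapezoidal rule: (h/2)[f(x₀) + 2f(x₁) + 2f(x₂) + ... + f(xₙ)]

x_0 = 2.0000, f(x_0) = 4.000000, coefficient = 1
x_1 = 2.2917, f(x_1) = 5.251736, coefficient = 2
x_2 = 2.5833, f(x_2) = 6.673611, coefficient = 2
x_3 = 2.8750, f(x_3) = 8.265625, coefficient = 2
x_4 = 3.1667, f(x_4) = 10.027778, coefficient = 2
x_5 = 3.4583, f(x_5) = 11.960069, coefficient = 2
x_6 = 3.7500, f(x_6) = 14.062500, coefficient = 1

I ≈ (0.291667/2) × 102.420139 = 14.936270
Exact value: 14.911458
Error: 0.024812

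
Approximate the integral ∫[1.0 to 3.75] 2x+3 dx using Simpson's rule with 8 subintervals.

f(x) = 2x+3
a = 1.0, b = 3.75, n = 8
h = (b - a)/n = 0.343750

Simpson's rule: (h/3)[f(x₀) + 4f(x₁) + 2f(x₂) + ... + f(xₙ)]

x_0 = 1.0000, f(x_0) = 5.000000, coefficient = 1
x_1 = 1.3438, f(x_1) = 5.687500, coefficient = 4
x_2 = 1.6875, f(x_2) = 6.375000, coefficient = 2
x_3 = 2.0312, f(x_3) = 7.062500, coefficient = 4
x_4 = 2.3750, f(x_4) = 7.750000, coefficient = 2
x_5 = 2.7188, f(x_5) = 8.437500, coefficient = 4
x_6 = 3.0625, f(x_6) = 9.125000, coefficient = 2
x_7 = 3.4062, f(x_7) = 9.812500, coefficient = 4
x_8 = 3.7500, f(x_8) = 10.500000, coefficient = 1

I ≈ (0.343750/3) × 186.000000 = 21.312500
Exact value: 21.312500
Error: 0.000000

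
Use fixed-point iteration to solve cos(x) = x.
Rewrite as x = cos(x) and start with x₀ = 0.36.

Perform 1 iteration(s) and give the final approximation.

Equation: cos(x) = x
Fixed-point form: x = cos(x)
x₀ = 0.36

x_1 = g(0.360000) = 0.935897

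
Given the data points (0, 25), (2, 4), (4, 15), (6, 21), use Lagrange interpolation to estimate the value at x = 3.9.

Lagrange interpolation formula:
P(x) = Σ yᵢ × Lᵢ(x)
where Lᵢ(x) = Π_{j≠i} (x - xⱼ)/(xᵢ - xⱼ)

L_0(3.9) = (3.9 - 2)/(0 - 2) × (3.9 - 4)/(0 - 4) × (3.9 - 6)/(0 - 6) = -0.008313
L_1(3.9) = (3.9 - 0)/(2 - 0) × (3.9 - 4)/(2 - 4) × (3.9 - 6)/(2 - 6) = 0.051188
L_2(3.9) = (3.9 - 0)/(4 - 0) × (3.9 - 2)/(4 - 2) × (3.9 - 6)/(4 - 6) = 0.972562
L_3(3.9) = (3.9 - 0)/(6 - 0) × (3.9 - 2)/(6 - 2) × (3.9 - 4)/(6 - 4) = -0.015438

P(3.9) = 25×L_0(3.9) + 4×L_1(3.9) + 15×L_2(3.9) + 21×L_3(3.9)
P(3.9) = 14.261187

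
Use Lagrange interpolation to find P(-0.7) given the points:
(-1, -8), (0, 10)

Lagrange interpolation formula:
P(x) = Σ yᵢ × Lᵢ(x)
where Lᵢ(x) = Π_{j≠i} (x - xⱼ)/(xᵢ - xⱼ)

L_0(-0.7) = (-0.7 - 0)/(-1 - 0) = 0.700000
L_1(-0.7) = (-0.7 - (-1))/(0 - (-1)) = 0.300000

P(-0.7) = (-8)×L_0(-0.7) + 10×L_1(-0.7)
P(-0.7) = -2.600000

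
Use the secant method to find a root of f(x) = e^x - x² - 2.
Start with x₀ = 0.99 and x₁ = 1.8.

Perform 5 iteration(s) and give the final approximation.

f(x) = e^x - x² - 2
x₀ = 0.99, x₁ = 1.8

Secant formula: x_{n+1} = x_n - f(x_n)(x_n - x_{n-1})/(f(x_n) - f(x_{n-1}))

Iteration 1:
  f(0.990000) = -0.288866
  f(1.800000) = 0.809647
  x_2 = 1.800000 - 0.809647×(1.800000 - 0.990000)/(0.809647 - (-0.288866))
       = 1.202998
Iteration 2:
  f(1.800000) = 0.809647
  f(1.202998) = -0.117119
  x_3 = 1.202998 - (-0.117119)×(1.202998 - 1.800000)/(-0.117119 - 0.809647)
       = 1.278443
Iteration 3:
  f(1.202998) = -0.117119
  f(1.278443) = -0.043372
  x_4 = 1.278443 - (-0.043372)×(1.278443 - 1.202998)/(-0.043372 - (-0.117119))
       = 1.322814
Iteration 4:
  f(1.278443) = -0.043372
  f(1.322814) = 0.004134
  x_5 = 1.322814 - 0.004134×(1.322814 - 1.278443)/(0.004134 - (-0.043372))
       = 1.318953
Iteration 5:
  f(1.322814) = 0.004134
  f(1.318953) = -0.000133
  x_6 = 1.318953 - (-0.000133)×(1.318953 - 1.322814)/(-0.000133 - 0.004134)
       = 1.319073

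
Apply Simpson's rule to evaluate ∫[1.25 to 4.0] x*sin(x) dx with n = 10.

f(x) = x*sin(x)
a = 1.25, b = 4.0, n = 10
h = (b - a)/n = 0.275000

Simpson's rule: (h/3)[f(x₀) + 4f(x₁) + 2f(x₂) + ... + f(xₙ)]

x_0 = 1.2500, f(x_0) = 1.186231, coefficient = 1
x_1 = 1.5250, f(x_1) = 1.523401, coefficient = 4
x_2 = 1.8000, f(x_2) = 1.752926, coefficient = 2
x_3 = 2.0750, f(x_3) = 1.816786, coefficient = 4
x_4 = 2.3500, f(x_4) = 1.671962, coefficient = 2
x_5 = 2.6250, f(x_5) = 1.296541, coefficient = 4
x_6 = 2.9000, f(x_6) = 0.693823, coefficient = 2
x_7 = 3.1750, f(x_7) = -0.106049, coefficient = 4
x_8 = 3.4500, f(x_8) = -1.047218, coefficient = 2
x_9 = 3.7250, f(x_9) = -2.051994, coefficient = 4
x_10 = 4.0000, f(x_10) = -3.027210, coefficient = 1

I ≈ (0.275000/3) × 14.216747 = 1.303202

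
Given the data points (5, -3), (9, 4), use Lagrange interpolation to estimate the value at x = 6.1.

Lagrange interpolation formula:
P(x) = Σ yᵢ × Lᵢ(x)
where Lᵢ(x) = Π_{j≠i} (x - xⱼ)/(xᵢ - xⱼ)

L_0(6.1) = (6.1 - 9)/(5 - 9) = 0.725000
L_1(6.1) = (6.1 - 5)/(9 - 5) = 0.275000

P(6.1) = (-3)×L_0(6.1) + 4×L_1(6.1)
P(6.1) = -1.075000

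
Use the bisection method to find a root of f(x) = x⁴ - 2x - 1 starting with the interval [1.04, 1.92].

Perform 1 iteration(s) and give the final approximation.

f(x) = x⁴ - 2x - 1
Initial interval: [1.04, 1.92]

Iteration 1:
  c_1 = (1.040000 + 1.920000)/2 = 1.480000
  f(c_1) = f(1.480000) = 0.837852
  f(a) × f(c) < 0, new interval: [1.040000, 1.480000]

After 1 iteration(s), the approximation is c_1 = 1.480000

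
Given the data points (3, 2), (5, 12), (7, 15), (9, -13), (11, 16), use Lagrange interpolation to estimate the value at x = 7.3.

Lagrange interpolation formula:
P(x) = Σ yᵢ × Lᵢ(x)
where Lᵢ(x) = Π_{j≠i} (x - xⱼ)/(xᵢ - xⱼ)

L_0(7.3) = (7.3 - 5)/(3 - 5) × (7.3 - 7)/(3 - 7) × (7.3 - 9)/(3 - 9) × (7.3 - 11)/(3 - 11) = 0.011302
L_1(7.3) = (7.3 - 3)/(5 - 3) × (7.3 - 7)/(5 - 7) × (7.3 - 9)/(5 - 9) × (7.3 - 11)/(5 - 11) = -0.084522
L_2(7.3) = (7.3 - 3)/(7 - 3) × (7.3 - 5)/(7 - 5) × (7.3 - 9)/(7 - 9) × (7.3 - 11)/(7 - 11) = 0.972002
L_3(7.3) = (7.3 - 3)/(9 - 3) × (7.3 - 5)/(9 - 5) × (7.3 - 7)/(9 - 7) × (7.3 - 11)/(9 - 11) = 0.114353
L_4(7.3) = (7.3 - 3)/(11 - 3) × (7.3 - 5)/(11 - 5) × (7.3 - 7)/(11 - 7) × (7.3 - 9)/(11 - 9) = -0.013135

P(7.3) = 2×L_0(7.3) + 12×L_1(7.3) + 15×L_2(7.3) + (-13)×L_3(7.3) + 16×L_4(7.3)
P(7.3) = 11.891613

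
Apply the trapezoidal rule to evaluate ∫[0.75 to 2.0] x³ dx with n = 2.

f(x) = x³
a = 0.75, b = 2.0, n = 2
h = (b - a)/n = 0.625000

Trapezoidal rule: (h/2)[f(x₀) + 2f(x₁) + 2f(x₂) + ... + f(xₙ)]

x_0 = 0.7500, f(x_0) = 0.421875, coefficient = 1
x_1 = 1.3750, f(x_1) = 2.599609, coefficient = 2
x_2 = 2.0000, f(x_2) = 8.000000, coefficient = 1

I ≈ (0.625000/2) × 13.621094 = 4.256592
Exact value: 3.920898
Error: 0.335693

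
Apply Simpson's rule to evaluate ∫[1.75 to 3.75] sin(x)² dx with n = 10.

f(x) = sin(x)²
a = 1.75, b = 3.75, n = 10
h = (b - a)/n = 0.200000

Simpson's rule: (h/3)[f(x₀) + 4f(x₁) + 2f(x₂) + ... + f(xₙ)]

x_0 = 1.7500, f(x_0) = 0.968228, coefficient = 1
x_1 = 1.9500, f(x_1) = 0.862966, coefficient = 4
x_2 = 2.1500, f(x_2) = 0.700400, coefficient = 2
x_3 = 2.3500, f(x_3) = 0.506194, coefficient = 4
x_4 = 2.5500, f(x_4) = 0.311011, coefficient = 2
x_5 = 2.7500, f(x_5) = 0.145665, coefficient = 4
x_6 = 2.9500, f(x_6) = 0.036261, coefficient = 2
x_7 = 3.1500, f(x_7) = 0.000071, coefficient = 4
x_8 = 3.3500, f(x_8) = 0.042808, coefficient = 2
x_9 = 3.5500, f(x_9) = 0.157727, coefficient = 4
x_10 = 3.7500, f(x_10) = 0.326682, coefficient = 1

I ≈ (0.200000/3) × 10.166362 = 0.677757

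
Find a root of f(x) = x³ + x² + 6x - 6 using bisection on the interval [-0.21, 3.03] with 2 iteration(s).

f(x) = x³ + x² + 6x - 6
Initial interval: [-0.21, 3.03]

Iteration 1:
  c_1 = (-0.210000 + 3.030000)/2 = 1.410000
  f(c_1) = f(1.410000) = 7.251321
  f(a) × f(c) < 0, new interval: [-0.210000, 1.410000]
Iteration 2:
  c_2 = (-0.210000 + 1.410000)/2 = 0.600000
  f(c_2) = f(0.600000) = -1.824000
  f(a) × f(c) ≥ 0, new interval: [0.600000, 1.410000]

After 2 iteration(s), the approximation is c_2 = 0.600000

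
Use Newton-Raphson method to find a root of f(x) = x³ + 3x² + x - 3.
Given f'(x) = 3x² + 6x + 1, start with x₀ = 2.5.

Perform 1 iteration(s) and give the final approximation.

f(x) = x³ + 3x² + x - 3
f'(x) = 3x² + 6x + 1
x₀ = 2.5

Newton-Raphson formula: x_{n+1} = x_n - f(x_n)/f'(x_n)

Iteration 1:
  f(2.500000) = 33.875000
  f'(2.500000) = 34.750000
  x_1 = 2.500000 - 33.875000/34.750000 = 1.525180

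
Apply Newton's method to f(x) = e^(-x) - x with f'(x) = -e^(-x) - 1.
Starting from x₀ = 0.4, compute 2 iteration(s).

f(x) = e^(-x) - x
f'(x) = -e^(-x) - 1
x₀ = 0.4

Newton-Raphson formula: x_{n+1} = x_n - f(x_n)/f'(x_n)

Iteration 1:
  f(0.400000) = 0.270320
  f'(0.400000) = -1.670320
  x_1 = 0.400000 - 0.270320/(-1.670320) = 0.561837
Iteration 2:
  f(0.561837) = 0.008323
  f'(0.561837) = -1.570161
  x_2 = 0.561837 - 0.008323/(-1.570161) = 0.567138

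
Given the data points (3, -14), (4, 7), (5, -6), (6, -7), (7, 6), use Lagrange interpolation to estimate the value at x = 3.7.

Lagrange interpolation formula:
P(x) = Σ yᵢ × Lᵢ(x)
where Lᵢ(x) = Π_{j≠i} (x - xⱼ)/(xᵢ - xⱼ)

L_0(3.7) = (3.7 - 4)/(3 - 4) × (3.7 - 5)/(3 - 5) × (3.7 - 6)/(3 - 6) × (3.7 - 7)/(3 - 7) = 0.123337
L_1(3.7) = (3.7 - 3)/(4 - 3) × (3.7 - 5)/(4 - 5) × (3.7 - 6)/(4 - 6) × (3.7 - 7)/(4 - 7) = 1.151150
L_2(3.7) = (3.7 - 3)/(5 - 3) × (3.7 - 4)/(5 - 4) × (3.7 - 6)/(5 - 6) × (3.7 - 7)/(5 - 7) = -0.398475
L_3(3.7) = (3.7 - 3)/(6 - 3) × (3.7 - 4)/(6 - 4) × (3.7 - 5)/(6 - 5) × (3.7 - 7)/(6 - 7) = 0.150150
L_4(3.7) = (3.7 - 3)/(7 - 3) × (3.7 - 4)/(7 - 4) × (3.7 - 5)/(7 - 5) × (3.7 - 6)/(7 - 6) = -0.026162

P(3.7) = (-14)×L_0(3.7) + 7×L_1(3.7) + (-6)×L_2(3.7) + (-7)×L_3(3.7) + 6×L_4(3.7)
P(3.7) = 7.514150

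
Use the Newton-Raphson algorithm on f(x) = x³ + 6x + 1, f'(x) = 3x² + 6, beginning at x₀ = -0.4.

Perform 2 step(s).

f(x) = x³ + 6x + 1
f'(x) = 3x² + 6
x₀ = -0.4

Newton-Raphson formula: x_{n+1} = x_n - f(x_n)/f'(x_n)

Iteration 1:
  f(-0.400000) = -1.464000
  f'(-0.400000) = 6.480000
  x_1 = -0.400000 - (-1.464000)/6.480000 = -0.174074
Iteration 2:
  f(-0.174074) = -0.049719
  f'(-0.174074) = 6.090905
  x_2 = -0.174074 - (-0.049719)/6.090905 = -0.165911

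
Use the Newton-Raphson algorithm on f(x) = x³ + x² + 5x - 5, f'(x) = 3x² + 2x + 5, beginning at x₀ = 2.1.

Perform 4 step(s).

f(x) = x³ + x² + 5x - 5
f'(x) = 3x² + 2x + 5
x₀ = 2.1

Newton-Raphson formula: x_{n+1} = x_n - f(x_n)/f'(x_n)

Iteration 1:
  f(2.100000) = 19.171000
  f'(2.100000) = 22.430000
  x_1 = 2.100000 - 19.171000/22.430000 = 1.245296
Iteration 2:
  f(1.245296) = 4.708406
  f'(1.245296) = 12.142883
  x_2 = 1.245296 - 4.708406/12.142883 = 0.857546
Iteration 3:
  f(0.857546) = 0.653744
  f'(0.857546) = 8.921249
  x_3 = 0.857546 - 0.653744/8.921249 = 0.784267
Iteration 4:
  f(0.784267) = 0.018791
  f'(0.784267) = 8.413757
  x_4 = 0.784267 - 0.018791/8.413757 = 0.782033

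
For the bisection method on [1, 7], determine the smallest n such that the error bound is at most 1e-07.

We need (b-a)/2^n ≤ 1e-07
(7 - 1)/2^n ≤ 1e-07
6/2^n ≤ 1e-07
2^n ≥ 60000000
n ≥ log₂(60000000) = 25.84
n ≥ 26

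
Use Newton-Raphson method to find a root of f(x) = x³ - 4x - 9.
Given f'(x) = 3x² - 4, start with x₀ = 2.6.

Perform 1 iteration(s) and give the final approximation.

f(x) = x³ - 4x - 9
f'(x) = 3x² - 4
x₀ = 2.6

Newton-Raphson formula: x_{n+1} = x_n - f(x_n)/f'(x_n)

Iteration 1:
  f(2.600000) = -1.824000
  f'(2.600000) = 16.280000
  x_1 = 2.600000 - (-1.824000)/16.280000 = 2.712039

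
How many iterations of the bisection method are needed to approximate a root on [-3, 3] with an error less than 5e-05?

We need (b-a)/2^n ≤ 5e-05
(3 - (-3))/2^n ≤ 5e-05
6/2^n ≤ 5e-05
2^n ≥ 120000
n ≥ log₂(120000) = 16.87
n ≥ 17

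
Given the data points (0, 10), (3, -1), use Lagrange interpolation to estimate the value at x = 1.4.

Lagrange interpolation formula:
P(x) = Σ yᵢ × Lᵢ(x)
where Lᵢ(x) = Π_{j≠i} (x - xⱼ)/(xᵢ - xⱼ)

L_0(1.4) = (1.4 - 3)/(0 - 3) = 0.533333
L_1(1.4) = (1.4 - 0)/(3 - 0) = 0.466667

P(1.4) = 10×L_0(1.4) + (-1)×L_1(1.4)
P(1.4) = 4.866667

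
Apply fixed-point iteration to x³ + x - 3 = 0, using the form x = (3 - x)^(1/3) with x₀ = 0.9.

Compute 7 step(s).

Equation: x³ + x - 3 = 0
Fixed-point form: x = (3 - x)^(1/3)
x₀ = 0.9

x_1 = g(0.900000) = 1.280579
x_2 = g(1.280579) = 1.198011
x_3 = g(1.198011) = 1.216888
x_4 = g(1.216888) = 1.212624
x_5 = g(1.212624) = 1.213590
x_6 = g(1.213590) = 1.213371
x_7 = g(1.213371) = 1.213421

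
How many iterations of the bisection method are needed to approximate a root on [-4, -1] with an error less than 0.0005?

We need (b-a)/2^n ≤ 0.0005
(-1 - (-4))/2^n ≤ 0.0005
3/2^n ≤ 0.0005
2^n ≥ 6000
n ≥ log₂(6000) = 12.55
n ≥ 13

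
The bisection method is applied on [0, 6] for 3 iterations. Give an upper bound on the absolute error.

Bisection error bound: |error| ≤ (b-a)/2^n
|error| ≤ (6 - 0)/2^3 = 6/2^3
|error| ≤ 0.7500000000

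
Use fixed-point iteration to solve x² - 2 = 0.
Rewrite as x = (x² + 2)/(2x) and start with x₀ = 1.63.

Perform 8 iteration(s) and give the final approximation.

Equation: x² - 2 = 0
Fixed-point form: x = (x² + 2)/(2x)
x₀ = 1.63

x_1 = g(1.630000) = 1.428497
x_2 = g(1.428497) = 1.414285
x_3 = g(1.414285) = 1.414214
x_4 = g(1.414214) = 1.414214
x_5 = g(1.414214) = 1.414214
x_6 = g(1.414214) = 1.414214
x_7 = g(1.414214) = 1.414214
x_8 = g(1.414214) = 1.414214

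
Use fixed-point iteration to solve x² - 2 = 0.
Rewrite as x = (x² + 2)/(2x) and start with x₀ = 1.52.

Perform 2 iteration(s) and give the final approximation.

Equation: x² - 2 = 0
Fixed-point form: x = (x² + 2)/(2x)
x₀ = 1.52

x_1 = g(1.520000) = 1.417895
x_2 = g(1.417895) = 1.414218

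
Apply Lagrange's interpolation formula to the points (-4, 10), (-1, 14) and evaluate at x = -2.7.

Lagrange interpolation formula:
P(x) = Σ yᵢ × Lᵢ(x)
where Lᵢ(x) = Π_{j≠i} (x - xⱼ)/(xᵢ - xⱼ)

L_0(-2.7) = (-2.7 - (-1))/(-4 - (-1)) = 0.566667
L_1(-2.7) = (-2.7 - (-4))/(-1 - (-4)) = 0.433333

P(-2.7) = 10×L_0(-2.7) + 14×L_1(-2.7)
P(-2.7) = 11.733333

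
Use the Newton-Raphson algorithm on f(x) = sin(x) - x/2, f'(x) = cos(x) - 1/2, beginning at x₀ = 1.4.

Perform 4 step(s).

f(x) = sin(x) - x/2
f'(x) = cos(x) - 1/2
x₀ = 1.4

Newton-Raphson formula: x_{n+1} = x_n - f(x_n)/f'(x_n)

Iteration 1:
  f(1.400000) = 0.285450
  f'(1.400000) = -0.330033
  x_1 = 1.400000 - 0.285450/(-0.330033) = 2.264913
Iteration 2:
  f(2.264913) = -0.363838
  f'(2.264913) = -1.139707
  x_2 = 2.264913 - (-0.363838)/(-1.139707) = 1.945675
Iteration 3:
  f(1.945675) = -0.042286
  f'(1.945675) = -0.866160
  x_3 = 1.945675 - (-0.042286)/(-0.866160) = 1.896856
Iteration 4:
  f(1.896856) = -0.001116
  f'(1.896856) = -0.820312
  x_4 = 1.896856 - (-0.001116)/(-0.820312) = 1.895495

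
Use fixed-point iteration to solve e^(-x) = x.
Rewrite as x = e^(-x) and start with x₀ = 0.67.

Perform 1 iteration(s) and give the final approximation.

Equation: e^(-x) = x
Fixed-point form: x = e^(-x)
x₀ = 0.67

x_1 = g(0.670000) = 0.511709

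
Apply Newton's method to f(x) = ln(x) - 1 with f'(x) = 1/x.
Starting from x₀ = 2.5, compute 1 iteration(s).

f(x) = ln(x) - 1
f'(x) = 1/x
x₀ = 2.5

Newton-Raphson formula: x_{n+1} = x_n - f(x_n)/f'(x_n)

Iteration 1:
  f(2.500000) = -0.083709
  f'(2.500000) = 0.400000
  x_1 = 2.500000 - (-0.083709)/0.400000 = 2.709273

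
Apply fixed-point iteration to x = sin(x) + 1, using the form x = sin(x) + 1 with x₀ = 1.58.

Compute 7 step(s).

Equation: x = sin(x) + 1
Fixed-point form: x = sin(x) + 1
x₀ = 1.58

x_1 = g(1.580000) = 1.999958
x_2 = g(1.999958) = 1.909315
x_3 = g(1.909315) = 1.943248
x_4 = g(1.943248) = 1.931438
x_5 = g(1.931438) = 1.935671
x_6 = g(1.935671) = 1.934169
x_7 = g(1.934169) = 1.934704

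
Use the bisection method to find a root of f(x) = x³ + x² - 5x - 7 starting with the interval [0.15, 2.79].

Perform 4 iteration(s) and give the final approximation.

f(x) = x³ + x² - 5x - 7
Initial interval: [0.15, 2.79]

Iteration 1:
  c_1 = (0.150000 + 2.790000)/2 = 1.470000
  f(c_1) = f(1.470000) = -9.012577
  f(a) × f(c) ≥ 0, new interval: [1.470000, 2.790000]
Iteration 2:
  c_2 = (1.470000 + 2.790000)/2 = 2.130000
  f(c_2) = f(2.130000) = -3.449503
  f(a) × f(c) ≥ 0, new interval: [2.130000, 2.790000]
Iteration 3:
  c_3 = (2.130000 + 2.790000)/2 = 2.460000
  f(c_3) = f(2.460000) = 1.638536
  f(a) × f(c) < 0, new interval: [2.130000, 2.460000]
Iteration 4:
  c_4 = (2.130000 + 2.460000)/2 = 2.295000
  f(c_4) = f(2.295000) = -1.120153
  f(a) × f(c) ≥ 0, new interval: [2.295000, 2.460000]

After 4 iteration(s), the approximation is c_4 = 2.295000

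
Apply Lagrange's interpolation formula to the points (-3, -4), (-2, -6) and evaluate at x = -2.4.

Lagrange interpolation formula:
P(x) = Σ yᵢ × Lᵢ(x)
where Lᵢ(x) = Π_{j≠i} (x - xⱼ)/(xᵢ - xⱼ)

L_0(-2.4) = (-2.4 - (-2))/(-3 - (-2)) = 0.400000
L_1(-2.4) = (-2.4 - (-3))/(-2 - (-3)) = 0.600000

P(-2.4) = (-4)×L_0(-2.4) + (-6)×L_1(-2.4)
P(-2.4) = -5.200000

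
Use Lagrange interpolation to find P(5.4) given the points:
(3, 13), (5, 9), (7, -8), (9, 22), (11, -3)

Lagrange interpolation formula:
P(x) = Σ yᵢ × Lᵢ(x)
where Lᵢ(x) = Π_{j≠i} (x - xⱼ)/(xᵢ - xⱼ)

L_0(5.4) = (5.4 - 5)/(3 - 5) × (5.4 - 7)/(3 - 7) × (5.4 - 9)/(3 - 9) × (5.4 - 11)/(3 - 11) = -0.033600
L_1(5.4) = (5.4 - 3)/(5 - 3) × (5.4 - 7)/(5 - 7) × (5.4 - 9)/(5 - 9) × (5.4 - 11)/(5 - 11) = 0.806400
L_2(5.4) = (5.4 - 3)/(7 - 3) × (5.4 - 5)/(7 - 5) × (5.4 - 9)/(7 - 9) × (5.4 - 11)/(7 - 11) = 0.302400
L_3(5.4) = (5.4 - 3)/(9 - 3) × (5.4 - 5)/(9 - 5) × (5.4 - 7)/(9 - 7) × (5.4 - 11)/(9 - 11) = -0.089600
L_4(5.4) = (5.4 - 3)/(11 - 3) × (5.4 - 5)/(11 - 5) × (5.4 - 7)/(11 - 7) × (5.4 - 9)/(11 - 9) = 0.014400

P(5.4) = 13×L_0(5.4) + 9×L_1(5.4) + (-8)×L_2(5.4) + 22×L_3(5.4) + (-3)×L_4(5.4)
P(5.4) = 2.387200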